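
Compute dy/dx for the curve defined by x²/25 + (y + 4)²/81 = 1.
Apply d/dx to both sides, remembering that y depends on x. Each occurrence of y therefore brings in a y' = dy/dx via the chain rule.

With F(x, y) equal to the left-hand side minus the right, differentiate F term by term:
  d/dx[x^2/25] = 2x/25
  d/dx[(y + 4)^2/81] = 2·y'(y + 4)/81
  d/dx[-1] = 0
Adding these up, d/dx[F] = 0 becomes
  (2x/25) + (2y/81 + 8/81)·y' = 0,
so isolating y',
  dy/dx = -(2x/25)/(2y/81 + 8/81)
        = -(2x/25)/(2(y + 4)/81) = -81x/(25y + 100)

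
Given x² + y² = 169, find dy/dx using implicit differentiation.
Apply d/dx to both sides, remembering that y depends on x. Each occurrence of y therefore brings in a y' = dy/dx via the chain rule.

With F(x, y) equal to the left-hand side minus the right, differentiate F term by term:
  d/dx[x^2] = 2x
  d/dx[y^2] = 2y·y'
  d/dx[-169] = 0
Adding these up, d/dx[F] = 0 becomes
  (2x) + (2y)·y' = 0,
so isolating y',
  dy/dx = -(2x)/(2y) = -x/y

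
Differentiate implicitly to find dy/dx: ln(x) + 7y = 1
Apply d/dx to both sides, remembering that y depends on x. Each occurrence of y therefore brings in a y' = dy/dx via the chain rule.

With F(x, y) equal to the left-hand side minus the right, differentiate F term by term:
  d/dx[7y] = 7·y'
  d/dx[ln(x)] = 1/x
  d/dx[-1] = 0
Adding these up, d/dx[F] = 0 becomes
  (1/x) + (7)·y' = 0,
so isolating y',
  dy/dx = -(1/x)/(7) = -1/(7x)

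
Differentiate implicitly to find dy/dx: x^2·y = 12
Differentiate both sides with respect to x, treating y as y(x). By the chain rule, any term containing y contributes a factor of y' = dy/dx when we differentiate it.

Move every term to one side and write the relation as F(x, y) = 0. Term by term,
  d/dx[x^2y] = x^2·y' + 2xy
  d/dx[-12] = 0

The pieces without y' make up ∂F/∂x and the coefficient of y' is ∂F/∂y:
  ∂F/∂x = 2xy,
  ∂F/∂y = x^2.

Since d/dx[F] = ∂F/∂x + (∂F/∂y)·y' = 0, solve for y':
  (∂F/∂y)·y' = -∂F/∂x
  dy/dx = -(∂F/∂x)/(∂F/∂y) = -(2xy)/(x^2) = -2y/x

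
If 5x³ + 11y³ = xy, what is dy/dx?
Take d/dx of both sides. Since y is implicitly a function of x, the chain rule attaches a y' = dy/dx factor whenever we differentiate through y.

Set F(x, y) = (left side) − (right side), so the curve is F = 0. Differentiating each term of F:
  d/dx[5x^3] = 15x^2
  d/dx[-xy] = -x·y' - y
  d/dx[11y^3] = 33y^2·y'

Collecting, the y'-free part is the partial derivative in x and the y' coefficient is the partial derivative in y:
  ∂F/∂x = 15x^2 - y
  ∂F/∂y = -x + 33y^2

so d/dx[F(x, y(x))] = ∂F/∂x + (∂F/∂y)·y' = 0. Rearranging,
  dy/dx = -(∂F/∂x)/(∂F/∂y) = -(15x^2 - y)/(-x + 33y^2) = (15x^2 - y)/(x - 33y^2)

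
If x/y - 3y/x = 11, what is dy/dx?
Differentiate both sides with respect to x, treating y as y(x). By the chain rule, any term containing y contributes a factor of y' = dy/dx when we differentiate it.

Move every term to one side and write the relation as F(x, y) = 0. Term by term,
  d/dx[x/y] = -x·y'/y^2 + 1/y
  d/dx[-3y/x] = -3·y'/x + 3y/x^2
  d/dx[-11] = 0

The pieces without y' make up ∂F/∂x and the coefficient of y' is ∂F/∂y:
  ∂F/∂x = 1/y + 3y/x^2,
  ∂F/∂y = -x/y^2 - 3/x.

Since d/dx[F] = ∂F/∂x + (∂F/∂y)·y' = 0, solve for y':
  (∂F/∂y)·y' = -∂F/∂x
  dy/dx = -(∂F/∂x)/(∂F/∂y) = -(1/y + 3y/x^2)/(-x/y^2 - 3/x)
        = -((x^2 + 3y^2)/(x^2y))/(-(x^2 + 3y^2)/(xy^2)) = y/x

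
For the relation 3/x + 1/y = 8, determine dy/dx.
Apply d/dx to both sides, remembering that y depends on x. Each occurrence of y therefore brings in a y' = dy/dx via the chain rule.

With F(x, y) equal to the left-hand side minus the right, differentiate F term by term:
  d/dx[1/y] = -y'/y^2
  d/dx[3/x] = -3/x^2
  d/dx[-8] = 0
Adding these up, d/dx[F] = 0 becomes
  (-3/x^2) + (-1/y^2)·y' = 0,
so isolating y',
  dy/dx = -(-3/x^2)/(-1/y^2) = -3y^2/x^2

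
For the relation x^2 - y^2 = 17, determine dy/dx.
Differentiate the relation implicitly: treat y = y(x) and apply the chain rule, so every y-derivative picks up a y' = dy/dx factor.

With everything moved to the left-hand side, differentiate term by term:
  d/dx[x^2] = 2x
  d/dx[-y^2] = -2y·y'
  d/dx[-17] = 0

Separating the contributions that come from x directly and those that come through y:
  without y':      2x
  multiplying y':  -2y

so (2x) + (-2y)·y' = 0, and therefore
  dy/dx = -(2x)/(-2y) = x/y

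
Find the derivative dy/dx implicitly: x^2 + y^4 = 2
Take d/dx of both sides. Since y is implicitly a function of x, the chain rule attaches a y' = dy/dx factor whenever we differentiate through y.

Set F(x, y) = (left side) − (right side), so the curve is F = 0. Differentiating each term of F:
  d/dx[x^2] = 2x
  d/dx[y^4] = 4y^3·y'
  d/dx[-2] = 0

Collecting, the y'-free part is the partial derivative in x and the y' coefficient is the partial derivative in y:
  ∂F/∂x = 2x
  ∂F/∂y = 4y^3

so d/dx[F(x, y(x))] = ∂F/∂x + (∂F/∂y)·y' = 0. Rearranging,
  dy/dx = -(∂F/∂x)/(∂F/∂y) = -(2x)/(4y^3) = -x/(2y^3)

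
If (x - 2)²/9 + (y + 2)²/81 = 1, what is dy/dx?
Differentiate the relation implicitly: treat y = y(x) and apply the chain rule, so every y-derivative picks up a y' = dy/dx factor.

With everything moved to the left-hand side, differentiate term by term:
  d/dx[(x - 2)^2/9] = 2x/9 - 4/9
  d/dx[(y + 2)^2/81] = 2·y'(y + 2)/81
  d/dx[-1] = 0

Separating the contributions that come from x directly and those that come through y:
  without y':      2x/9 - 4/9
  multiplying y':  2y/81 + 4/81

so (2x/9 - 4/9) + (2y/81 + 4/81)·y' = 0, and therefore
  dy/dx = -(2x/9 - 4/9)/(2y/81 + 4/81)
        = -(2(x - 2)/9)/(2(y + 2)/81) = 9(2 - x)/(y + 2)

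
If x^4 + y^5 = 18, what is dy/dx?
Take d/dx of both sides. Since y is implicitly a function of x, the chain rule attaches a y' = dy/dx factor whenever we differentiate through y.

Set F(x, y) = (left side) − (right side), so the curve is F = 0. Differentiating each term of F:
  d/dx[x^4] = 4x^3
  d/dx[y^5] = 5y^4·y'
  d/dx[-18] = 0

Collecting, the y'-free part is the partial derivative in x and the y' coefficient is the partial derivative in y:
  ∂F/∂x = 4x^3
  ∂F/∂y = 5y^4

so d/dx[F(x, y(x))] = ∂F/∂x + (∂F/∂y)·y' = 0. Rearranging,
  dy/dx = -(∂F/∂x)/(∂F/∂y) = -(4x^3)/(5y^4) = -4x^3/(5y^4)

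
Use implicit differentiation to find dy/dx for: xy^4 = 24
Differentiate the relation implicitly: treat y = y(x) and apply the chain rule, so every y-derivative picks up a y' = dy/dx factor.

With everything moved to the left-hand side, differentiate term by term:
  d/dx[xy^4] = 4xy^3·y' + y^4
  d/dx[-24] = 0

Separating the contributions that come from x directly and those that come through y:
  without y':      y^4
  multiplying y':  4xy^3

so (y^4) + (4xy^3)·y' = 0, and therefore
  dy/dx = -(y^4)/(4xy^3) = -y/(4x)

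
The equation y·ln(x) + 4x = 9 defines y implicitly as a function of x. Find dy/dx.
Apply d/dx to both sides, remembering that y depends on x. Each occurrence of y therefore brings in a y' = dy/dx via the chain rule.

With F(x, y) equal to the left-hand side minus the right, differentiate F term by term:
  d/dx[4x] = 4
  d/dx[y·ln(x)] = y'·ln(x) + y/x
  d/dx[-9] = 0
Adding these up, d/dx[F] = 0 becomes
  (4 + y/x) + (ln(x))·y' = 0,
so isolating y',
  dy/dx = -(4 + y/x)/(ln(x))
        = -((4x + y)/x)/(ln(x)) = (-4x - y)/(x·ln(x))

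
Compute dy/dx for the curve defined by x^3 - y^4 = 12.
Apply d/dx to both sides, remembering that y depends on x. Each occurrence of y therefore brings in a y' = dy/dx via the chain rule.

With F(x, y) equal to the left-hand side minus the right, differentiate F term by term:
  d/dx[x^3] = 3x^2
  d/dx[-y^4] = -4y^3·y'
  d/dx[-12] = 0
Adding these up, d/dx[F] = 0 becomes
  (3x^2) + (-4y^3)·y' = 0,
so isolating y',
  dy/dx = -(3x^2)/(-4y^3) = 3x^2/(4y^3)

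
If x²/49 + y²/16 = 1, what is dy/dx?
Differentiate both sides with respect to x, treating y as y(x). By the chain rule, any term containing y contributes a factor of y' = dy/dx when we differentiate it.

Move every term to one side and write the relation as F(x, y) = 0. Term by term,
  d/dx[x^2/49] = 2x/49
  d/dx[y^2/16] = y·y'/8
  d/dx[-1] = 0

The pieces without y' make up ∂F/∂x and the coefficient of y' is ∂F/∂y:
  ∂F/∂x = 2x/49,
  ∂F/∂y = y/8.

Since d/dx[F] = ∂F/∂x + (∂F/∂y)·y' = 0, solve for y':
  (∂F/∂y)·y' = -∂F/∂x
  dy/dx = -(∂F/∂x)/(∂F/∂y) = -(2x/49)/(y/8) = -16x/(49y)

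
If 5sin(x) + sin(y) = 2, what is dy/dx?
Differentiate the relation implicitly: treat y = y(x) and apply the chain rule, so every y-derivative picks up a y' = dy/dx factor.

With everything moved to the left-hand side, differentiate term by term:
  d/dx[5sin(x)] = 5cos(x)
  d/dx[sin(y)] = y'·cos(y)
  d/dx[-2] = 0

Separating the contributions that come from x directly and those that come through y:
  without y':      5cos(x)
  multiplying y':  cos(y)

so (5cos(x)) + (cos(y))·y' = 0, and therefore
  dy/dx = -(5cos(x))/(cos(y)) = -5cos(x)/cos(y)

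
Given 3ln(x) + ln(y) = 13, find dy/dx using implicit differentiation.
Differentiate the relation implicitly: treat y = y(x) and apply the chain rule, so every y-derivative picks up a y' = dy/dx factor.

With everything moved to the left-hand side, differentiate term by term:
  d/dx[3ln(x)] = 3/x
  d/dx[ln(y)] = y'/y
  d/dx[-13] = 0

Separating the contributions that come from x directly and those that come through y:
  without y':      3/x
  multiplying y':  1/y

so (3/x) + (1/y)·y' = 0, and therefore
  dy/dx = -(3/x)/(1/y) = -3y/x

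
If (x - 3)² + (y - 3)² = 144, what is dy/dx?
Differentiate the relation implicitly: treat y = y(x) and apply the chain rule, so every y-derivative picks up a y' = dy/dx factor.

With everything moved to the left-hand side, differentiate term by term:
  d/dx[(x - 3)^2] = 2x - 6
  d/dx[(y - 3)^2] = 2·y'(y - 3)
  d/dx[-144] = 0

Separating the contributions that come from x directly and those that come through y:
  without y':      2x - 6
  multiplying y':  2y - 6

so (2x - 6) + (2y - 6)·y' = 0, and therefore
  dy/dx = -(2x - 6)/(2y - 6) = (3 - x)/(y - 3)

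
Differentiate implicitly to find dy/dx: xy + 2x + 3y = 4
Take d/dx of both sides. Since y is implicitly a function of x, the chain rule attaches a y' = dy/dx factor whenever we differentiate through y.

Set F(x, y) = (left side) − (right side), so the curve is F = 0. Differentiating each term of F:
  d/dx[xy] = x·y' + y
  d/dx[2x] = 2
  d/dx[3y] = 3·y'
  d/dx[-4] = 0

Collecting, the y'-free part is the partial derivative in x and the y' coefficient is the partial derivative in y:
  ∂F/∂x = y + 2
  ∂F/∂y = x + 3

so d/dx[F(x, y(x))] = ∂F/∂x + (∂F/∂y)·y' = 0. Rearranging,
  dy/dx = -(∂F/∂x)/(∂F/∂y) = -(y + 2)/(x + 3) = (-y - 2)/(x + 3)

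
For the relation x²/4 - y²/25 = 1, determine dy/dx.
Differentiate both sides with respect to x, treating y as y(x). By the chain rule, any term containing y contributes a factor of y' = dy/dx when we differentiate it.

Move every term to one side and write the relation as F(x, y) = 0. Term by term,
  d/dx[x^2/4] = x/2
  d/dx[-y^2/25] = -2y·y'/25
  d/dx[-1] = 0

The pieces without y' make up ∂F/∂x and the coefficient of y' is ∂F/∂y:
  ∂F/∂x = x/2,
  ∂F/∂y = -2y/25.

Since d/dx[F] = ∂F/∂x + (∂F/∂y)·y' = 0, solve for y':
  (∂F/∂y)·y' = -∂F/∂x
  dy/dx = -(∂F/∂x)/(∂F/∂y) = -(x/2)/(-2y/25) = 25x/(4y)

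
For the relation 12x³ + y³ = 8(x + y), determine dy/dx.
Apply d/dx to both sides, remembering that y depends on x. Each occurrence of y therefore brings in a y' = dy/dx via the chain rule.

With F(x, y) equal to the left-hand side minus the right, differentiate F term by term:
  d/dx[12x^3] = 36x^2
  d/dx[-8x] = -8
  d/dx[y^3] = 3y^2·y'
  d/dx[-8y] = -8·y'
Adding these up, d/dx[F] = 0 becomes
  (36x^2 - 8) + (3y^2 - 8)·y' = 0,
so isolating y',
  dy/dx = -(36x^2 - 8)/(3y^2 - 8) = 4(2 - 9x^2)/(3y^2 - 8)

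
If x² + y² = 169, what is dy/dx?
Apply d/dx to both sides, remembering that y depends on x. Each occurrence of y therefore brings in a y' = dy/dx via the chain rule.

With F(x, y) equal to the left-hand side minus the right, differentiate F term by term:
  d/dx[x^2] = 2x
  d/dx[y^2] = 2y·y'
  d/dx[-169] = 0
Adding these up, d/dx[F] = 0 becomes
  (2x) + (2y)·y' = 0,
so isolating y',
  dy/dx = -(2x)/(2y) = -x/y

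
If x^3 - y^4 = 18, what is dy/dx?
Differentiate both sides with respect to x, treating y as y(x). By the chain rule, any term containing y contributes a factor of y' = dy/dx when we differentiate it.

Move every term to one side and write the relation as F(x, y) = 0. Term by term,
  d/dx[x^3] = 3x^2
  d/dx[-y^4] = -4y^3·y'
  d/dx[-18] = 0

The pieces without y' make up ∂F/∂x and the coefficient of y' is ∂F/∂y:
  ∂F/∂x = 3x^2,
  ∂F/∂y = -4y^3.

Since d/dx[F] = ∂F/∂x + (∂F/∂y)·y' = 0, solve for y':
  (∂F/∂y)·y' = -∂F/∂x
  dy/dx = -(∂F/∂x)/(∂F/∂y) = -(3x^2)/(-4y^3) = 3x^2/(4y^3)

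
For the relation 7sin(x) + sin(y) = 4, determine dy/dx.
Apply d/dx to both sides, remembering that y depends on x. Each occurrence of y therefore brings in a y' = dy/dx via the chain rule.

With F(x, y) equal to the left-hand side minus the right, differentiate F term by term:
  d/dx[7sin(x)] = 7cos(x)
  d/dx[sin(y)] = y'·cos(y)
  d/dx[-4] = 0
Adding these up, d/dx[F] = 0 becomes
  (7cos(x)) + (cos(y))·y' = 0,
so isolating y',
  dy/dx = -(7cos(x))/(cos(y)) = -7cos(x)/cos(y)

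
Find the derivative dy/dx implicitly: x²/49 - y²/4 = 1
Differentiate the relation implicitly: treat y = y(x) and apply the chain rule, so every y-derivative picks up a y' = dy/dx factor.

With everything moved to the left-hand side, differentiate term by term:
  d/dx[x^2/49] = 2x/49
  d/dx[-y^2/4] = -y·y'/2
  d/dx[-1] = 0

Separating the contributions that come from x directly and those that come through y:
  without y':      2x/49
  multiplying y':  -y/2

so (2x/49) + (-y/2)·y' = 0, and therefore
  dy/dx = -(2x/49)/(-y/2) = 4x/(49y)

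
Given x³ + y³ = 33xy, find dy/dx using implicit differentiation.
Apply d/dx to both sides, remembering that y depends on x. Each occurrence of y therefore brings in a y' = dy/dx via the chain rule.

With F(x, y) equal to the left-hand side minus the right, differentiate F term by term:
  d/dx[x^3] = 3x^2
  d/dx[-33xy] = -33x·y' - 33y
  d/dx[y^3] = 3y^2·y'
Adding these up, d/dx[F] = 0 becomes
  (3x^2 - 33y) + (-33x + 3y^2)·y' = 0,
so isolating y',
  dy/dx = -(3x^2 - 33y)/(-33x + 3y^2) = (x^2 - 11y)/(11x - y^2)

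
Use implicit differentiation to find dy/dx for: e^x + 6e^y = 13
Take d/dx of both sides. Since y is implicitly a function of x, the chain rule attaches a y' = dy/dx factor whenever we differentiate through y.

Set F(x, y) = (left side) − (right side), so the curve is F = 0. Differentiating each term of F:
  d/dx[e^(x)] = e^(x)
  d/dx[6e^(y)] = 6·y'·e^(y)
  d/dx[-13] = 0

Collecting, the y'-free part is the partial derivative in x and the y' coefficient is the partial derivative in y:
  ∂F/∂x = e^(x)
  ∂F/∂y = 6e^(y)

so d/dx[F(x, y(x))] = ∂F/∂x + (∂F/∂y)·y' = 0. Rearranging,
  dy/dx = -(∂F/∂x)/(∂F/∂y) = -(e^(x))/(6e^(y)) = -e^(x - y)/6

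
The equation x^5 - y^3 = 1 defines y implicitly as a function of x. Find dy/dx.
Differentiate both sides with respect to x, treating y as y(x). By the chain rule, any term containing y contributes a factor of y' = dy/dx when we differentiate it.

Move every term to one side and write the relation as F(x, y) = 0. Term by term,
  d/dx[x^5] = 5x^4
  d/dx[-y^3] = -3y^2·y'
  d/dx[-1] = 0

The pieces without y' make up ∂F/∂x and the coefficient of y' is ∂F/∂y:
  ∂F/∂x = 5x^4,
  ∂F/∂y = -3y^2.

Since d/dx[F] = ∂F/∂x + (∂F/∂y)·y' = 0, solve for y':
  (∂F/∂y)·y' = -∂F/∂x
  dy/dx = -(∂F/∂x)/(∂F/∂y) = -(5x^4)/(-3y^2) = 5x^4/(3y^2)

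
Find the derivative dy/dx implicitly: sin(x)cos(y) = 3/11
Differentiate both sides with respect to x, treating y as y(x). By the chain rule, any term containing y contributes a factor of y' = dy/dx when we differentiate it.

Move every term to one side and write the relation as F(x, y) = 0. Term by term,
  d/dx[sin(x)·cos(y)] = -y'·sin(x)·sin(y) + cos(x)·cos(y)
  d/dx[-3/11] = 0

The pieces without y' make up ∂F/∂x and the coefficient of y' is ∂F/∂y:
  ∂F/∂x = cos(x)·cos(y),
  ∂F/∂y = -sin(x)·sin(y).

Since d/dx[F] = ∂F/∂x + (∂F/∂y)·y' = 0, solve for y':
  (∂F/∂y)·y' = -∂F/∂x
  dy/dx = -(∂F/∂x)/(∂F/∂y) = -(cos(x)·cos(y))/(-sin(x)·sin(y)) = 1/(tan(x)·tan(y))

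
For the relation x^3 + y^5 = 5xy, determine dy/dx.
Apply d/dx to both sides, remembering that y depends on x. Each occurrence of y therefore brings in a y' = dy/dx via the chain rule.

With F(x, y) equal to the left-hand side minus the right, differentiate F term by term:
  d/dx[x^3] = 3x^2
  d/dx[-5xy] = -5x·y' - 5y
  d/dx[y^5] = 5y^4·y'
Adding these up, d/dx[F] = 0 becomes
  (3x^2 - 5y) + (-5x + 5y^4)·y' = 0,
so isolating y',
  dy/dx = -(3x^2 - 5y)/(-5x + 5y^4) = (3x^2/5 - y)/(x - y^4)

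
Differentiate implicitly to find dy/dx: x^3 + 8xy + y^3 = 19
Apply d/dx to both sides, remembering that y depends on x. Each occurrence of y therefore brings in a y' = dy/dx via the chain rule.

With F(x, y) equal to the left-hand side minus the right, differentiate F term by term:
  d/dx[x^3] = 3x^2
  d/dx[8xy] = 8x·y' + 8y
  d/dx[y^3] = 3y^2·y'
  d/dx[-19] = 0
Adding these up, d/dx[F] = 0 becomes
  (3x^2 + 8y) + (8x + 3y^2)·y' = 0,
so isolating y',
  dy/dx = -(3x^2 + 8y)/(8x + 3y^2) = (-3x^2 - 8y)/(8x + 3y^2)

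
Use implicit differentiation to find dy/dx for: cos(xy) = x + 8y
Take d/dx of both sides. Since y is implicitly a function of x, the chain rule attaches a y' = dy/dx factor whenever we differentiate through y.

Set F(x, y) = (left side) − (right side), so the curve is F = 0. Differentiating each term of F:
  d/dx[-x] = -1
  d/dx[-8y] = -8·y'
  d/dx[cos(xy)] = -(x·y' + y)·sin(xy)

Collecting, the y'-free part is the partial derivative in x and the y' coefficient is the partial derivative in y:
  ∂F/∂x = -y·sin(xy) - 1
  ∂F/∂y = -x·sin(xy) - 8

so d/dx[F(x, y(x))] = ∂F/∂x + (∂F/∂y)·y' = 0. Rearranging,
  dy/dx = -(∂F/∂x)/(∂F/∂y) = -(-y·sin(xy) - 1)/(-x·sin(xy) - 8) = -(y·sin(xy) + 1)/(x·sin(xy) + 8)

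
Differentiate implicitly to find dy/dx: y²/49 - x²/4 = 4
Take d/dx of both sides. Since y is implicitly a function of x, the chain rule attaches a y' = dy/dx factor whenever we differentiate through y.

Set F(x, y) = (left side) − (right side), so the curve is F = 0. Differentiating each term of F:
  d/dx[-x^2/4] = -x/2
  d/dx[y^2/49] = 2y·y'/49
  d/dx[-4] = 0

Collecting, the y'-free part is the partial derivative in x and the y' coefficient is the partial derivative in y:
  ∂F/∂x = -x/2
  ∂F/∂y = 2y/49

so d/dx[F(x, y(x))] = ∂F/∂x + (∂F/∂y)·y' = 0. Rearranging,
  dy/dx = -(∂F/∂x)/(∂F/∂y) = -(-x/2)/(2y/49) = 49x/(4y)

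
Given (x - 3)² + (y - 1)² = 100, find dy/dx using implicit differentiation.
Take d/dx of both sides. Since y is implicitly a function of x, the chain rule attaches a y' = dy/dx factor whenever we differentiate through y.

Set F(x, y) = (left side) − (right side), so the curve is F = 0. Differentiating each term of F:
  d/dx[(x - 3)^2] = 2x - 6
  d/dx[(y - 1)^2] = 2·y'(y - 1)
  d/dx[-100] = 0

Collecting, the y'-free part is the partial derivative in x and the y' coefficient is the partial derivative in y:
  ∂F/∂x = 2x - 6
  ∂F/∂y = 2y - 2

so d/dx[F(x, y(x))] = ∂F/∂x + (∂F/∂y)·y' = 0. Rearranging,
  dy/dx = -(∂F/∂x)/(∂F/∂y) = -(2x - 6)/(2y - 2) = (3 - x)/(y - 1)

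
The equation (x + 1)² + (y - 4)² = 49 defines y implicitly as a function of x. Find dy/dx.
Apply d/dx to both sides, remembering that y depends on x. Each occurrence of y therefore brings in a y' = dy/dx via the chain rule.

With F(x, y) equal to the left-hand side minus the right, differentiate F term by term:
  d/dx[(x + 1)^2] = 2x + 2
  d/dx[(y - 4)^2] = 2·y'(y - 4)
  d/dx[-49] = 0
Adding these up, d/dx[F] = 0 becomes
  (2x + 2) + (2y - 8)·y' = 0,
so isolating y',
  dy/dx = -(2x + 2)/(2y - 8) = (-x - 1)/(y - 4)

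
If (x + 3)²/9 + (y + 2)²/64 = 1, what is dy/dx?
Take d/dx of both sides. Since y is implicitly a function of x, the chain rule attaches a y' = dy/dx factor whenever we differentiate through y.

Set F(x, y) = (left side) − (right side), so the curve is F = 0. Differentiating each term of F:
  d/dx[(x + 3)^2/9] = 2x/9 + 2/3
  d/dx[(y + 2)^2/64] = y'(y + 2)/32
  d/dx[-1] = 0

Collecting, the y'-free part is the partial derivative in x and the y' coefficient is the partial derivative in y:
  ∂F/∂x = 2x/9 + 2/3
  ∂F/∂y = y/32 + 1/16

so d/dx[F(x, y(x))] = ∂F/∂x + (∂F/∂y)·y' = 0. Rearranging,
  dy/dx = -(∂F/∂x)/(∂F/∂y) = -(2x/9 + 2/3)/(y/32 + 1/16)
        = -(2(x + 3)/9)/((y + 2)/32) = 64(-x - 3)/(9(y + 2))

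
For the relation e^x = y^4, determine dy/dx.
Apply d/dx to both sides, remembering that y depends on x. Each occurrence of y therefore brings in a y' = dy/dx via the chain rule.

With F(x, y) equal to the left-hand side minus the right, differentiate F term by term:
  d/dx[-y^4] = -4y^3·y'
  d/dx[e^(x)] = e^(x)
Adding these up, d/dx[F] = 0 becomes
  (e^(x)) + (-4y^3)·y' = 0,
so isolating y',
  dy/dx = -(e^(x))/(-4y^3) = e^(x)/(4y^3)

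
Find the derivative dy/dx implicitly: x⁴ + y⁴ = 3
Take d/dx of both sides. Since y is implicitly a function of x, the chain rule attaches a y' = dy/dx factor whenever we differentiate through y.

Set F(x, y) = (left side) − (right side), so the curve is F = 0. Differentiating each term of F:
  d/dx[x^4] = 4x^3
  d/dx[y^4] = 4y^3·y'
  d/dx[-3] = 0

Collecting, the y'-free part is the partial derivative in x and the y' coefficient is the partial derivative in y:
  ∂F/∂x = 4x^3
  ∂F/∂y = 4y^3

so d/dx[F(x, y(x))] = ∂F/∂x + (∂F/∂y)·y' = 0. Rearranging,
  dy/dx = -(∂F/∂x)/(∂F/∂y) = -(4x^3)/(4y^3) = -x^3/y^3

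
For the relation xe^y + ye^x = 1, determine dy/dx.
Differentiate both sides with respect to x, treating y as y(x). By the chain rule, any term containing y contributes a factor of y' = dy/dx when we differentiate it.

Move every term to one side and write the relation as F(x, y) = 0. Term by term,
  d/dx[x·e^(y)] = x·y'·e^(y) + e^(y)
  d/dx[y·e^(x)] = y·e^(x) + y'·e^(x)
  d/dx[-1] = 0

The pieces without y' make up ∂F/∂x and the coefficient of y' is ∂F/∂y:
  ∂F/∂x = y·e^(x) + e^(y),
  ∂F/∂y = x·e^(y) + e^(x).

Since d/dx[F] = ∂F/∂x + (∂F/∂y)·y' = 0, solve for y':
  (∂F/∂y)·y' = -∂F/∂x
  dy/dx = -(∂F/∂x)/(∂F/∂y) = -(y·e^(x) + e^(y))/(x·e^(y) + e^(x)) = (-y·e^(x) - e^(y))/(x·e^(y) + e^(x))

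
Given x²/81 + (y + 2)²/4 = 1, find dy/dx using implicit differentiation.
Apply d/dx to both sides, remembering that y depends on x. Each occurrence of y therefore brings in a y' = dy/dx via the chain rule.

With F(x, y) equal to the left-hand side minus the right, differentiate F term by term:
  d/dx[x^2/81] = 2x/81
  d/dx[(y + 2)^2/4] = y'(y + 2)/2
  d/dx[-1] = 0
Adding these up, d/dx[F] = 0 becomes
  (2x/81) + (y/2 + 1)·y' = 0,
so isolating y',
  dy/dx = -(2x/81)/(y/2 + 1)
        = -(2x/81)/((y + 2)/2) = -4x/(81y + 162)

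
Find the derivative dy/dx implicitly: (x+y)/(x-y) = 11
Differentiate both sides with respect to x, treating y as y(x). By the chain rule, any term containing y contributes a factor of y' = dy/dx when we differentiate it.

Move every term to one side and write the relation as F(x, y) = 0. Term by term,
  d/dx[(x + y)/(x - y)] = (y' + 1)/(x - y) + (x + y)(y' - 1)/(x - y)^2
  d/dx[-11] = 0

The pieces without y' make up ∂F/∂x and the coefficient of y' is ∂F/∂y:
  ∂F/∂x = 1/(x - y) - (x + y)/(x - y)^2,
  ∂F/∂y = 1/(x - y) + (x + y)/(x - y)^2.

Since d/dx[F] = ∂F/∂x + (∂F/∂y)·y' = 0, solve for y':
  (∂F/∂y)·y' = -∂F/∂x
  dy/dx = -(∂F/∂x)/(∂F/∂y) = -(1/(x - y) - (x + y)/(x - y)^2)/(1/(x - y) + (x + y)/(x - y)^2)
        = -(-2y/(x - y)^2)/(2x/(x - y)^2) = y/x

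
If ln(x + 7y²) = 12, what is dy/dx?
Differentiate the relation implicitly: treat y = y(x) and apply the chain rule, so every y-derivative picks up a y' = dy/dx factor.

With everything moved to the left-hand side, differentiate term by term:
  d/dx[ln(x + 7y^2)] = (14y·y' + 1)/(x + 7y^2)
  d/dx[-12] = 0

Separating the contributions that come from x directly and those that come through y:
  without y':      1/(x + 7y^2)
  multiplying y':  14y/(x + 7y^2)

so (1/(x + 7y^2)) + (14y/(x + 7y^2))·y' = 0, and therefore
  dy/dx = -(1/(x + 7y^2))/(14y/(x + 7y^2)) = -1/(14y)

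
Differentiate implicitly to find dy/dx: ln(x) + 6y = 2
Apply d/dx to both sides, remembering that y depends on x. Each occurrence of y therefore brings in a y' = dy/dx via the chain rule.

With F(x, y) equal to the left-hand side minus the right, differentiate F term by term:
  d/dx[6y] = 6·y'
  d/dx[ln(x)] = 1/x
  d/dx[-2] = 0
Adding these up, d/dx[F] = 0 becomes
  (1/x) + (6)·y' = 0,
so isolating y',
  dy/dx = -(1/x)/(6) = -1/(6x)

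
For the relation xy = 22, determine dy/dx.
Take d/dx of both sides. Since y is implicitly a function of x, the chain rule attaches a y' = dy/dx factor whenever we differentiate through y.

Set F(x, y) = (left side) − (right side), so the curve is F = 0. Differentiating each term of F:
  d/dx[xy] = x·y' + y
  d/dx[-22] = 0

Collecting, the y'-free part is the partial derivative in x and the y' coefficient is the partial derivative in y:
  ∂F/∂x = y
  ∂F/∂y = x

so d/dx[F(x, y(x))] = ∂F/∂x + (∂F/∂y)·y' = 0. Rearranging,
  dy/dx = -(∂F/∂x)/(∂F/∂y) = -(y)/(x) = -y/x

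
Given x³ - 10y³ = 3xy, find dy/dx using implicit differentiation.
Apply d/dx to both sides, remembering that y depends on x. Each occurrence of y therefore brings in a y' = dy/dx via the chain rule.

With F(x, y) equal to the left-hand side minus the right, differentiate F term by term:
  d/dx[x^3] = 3x^2
  d/dx[-3xy] = -3x·y' - 3y
  d/dx[-10y^3] = -30y^2·y'
Adding these up, d/dx[F] = 0 becomes
  (3x^2 - 3y) + (-3x - 30y^2)·y' = 0,
so isolating y',
  dy/dx = -(3x^2 - 3y)/(-3x - 30y^2) = (x^2 - y)/(x + 10y^2)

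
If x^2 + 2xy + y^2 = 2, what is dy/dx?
Differentiate the relation implicitly: treat y = y(x) and apply the chain rule, so every y-derivative picks up a y' = dy/dx factor.

With everything moved to the left-hand side, differentiate term by term:
  d/dx[x^2] = 2x
  d/dx[2xy] = 2x·y' + 2y
  d/dx[y^2] = 2y·y'
  d/dx[-2] = 0

Separating the contributions that come from x directly and those that come through y:
  without y':      2x + 2y
  multiplying y':  2x + 2y

so (2x + 2y) + (2x + 2y)·y' = 0, and therefore
  dy/dx = -(2x + 2y)/(2x + 2y) = -1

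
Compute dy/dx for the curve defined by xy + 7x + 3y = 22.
Apply d/dx to both sides, remembering that y depends on x. Each occurrence of y therefore brings in a y' = dy/dx via the chain rule.

With F(x, y) equal to the left-hand side minus the right, differentiate F term by term:
  d/dx[xy] = x·y' + y
  d/dx[7x] = 7
  d/dx[3y] = 3·y'
  d/dx[-22] = 0
Adding these up, d/dx[F] = 0 becomes
  (y + 7) + (x + 3)·y' = 0,
so isolating y',
  dy/dx = -(y + 7)/(x + 3) = (-y - 7)/(x + 3)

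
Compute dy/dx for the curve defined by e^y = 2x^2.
Apply d/dx to both sides, remembering that y depends on x. Each occurrence of y therefore brings in a y' = dy/dx via the chain rule.

With F(x, y) equal to the left-hand side minus the right, differentiate F term by term:
  d/dx[-2x^2] = -4x
  d/dx[e^(y)] = y'·e^(y)
Adding these up, d/dx[F] = 0 becomes
  (-4x) + (e^(y))·y' = 0,
so isolating y',
  dy/dx = -(-4x)/(e^(y)) = 4x·e^(-y)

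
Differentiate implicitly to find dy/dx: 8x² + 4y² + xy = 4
Take d/dx of both sides. Since y is implicitly a function of x, the chain rule attaches a y' = dy/dx factor whenever we differentiate through y.

Set F(x, y) = (left side) − (right side), so the curve is F = 0. Differentiating each term of F:
  d/dx[8x^2] = 16x
  d/dx[xy] = x·y' + y
  d/dx[4y^2] = 8y·y'
  d/dx[-4] = 0

Collecting, the y'-free part is the partial derivative in x and the y' coefficient is the partial derivative in y:
  ∂F/∂x = 16x + y
  ∂F/∂y = x + 8y

so d/dx[F(x, y(x))] = ∂F/∂x + (∂F/∂y)·y' = 0. Rearranging,
  dy/dx = -(∂F/∂x)/(∂F/∂y) = -(16x + y)/(x + 8y) = (-16x - y)/(x + 8y)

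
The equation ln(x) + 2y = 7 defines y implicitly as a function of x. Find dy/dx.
Take d/dx of both sides. Since y is implicitly a function of x, the chain rule attaches a y' = dy/dx factor whenever we differentiate through y.

Set F(x, y) = (left side) − (right side), so the curve is F = 0. Differentiating each term of F:
  d/dx[2y] = 2·y'
  d/dx[ln(x)] = 1/x
  d/dx[-7] = 0

Collecting, the y'-free part is the partial derivative in x and the y' coefficient is the partial derivative in y:
  ∂F/∂x = 1/x
  ∂F/∂y = 2

so d/dx[F(x, y(x))] = ∂F/∂x + (∂F/∂y)·y' = 0. Rearranging,
  dy/dx = -(∂F/∂x)/(∂F/∂y) = -(1/x)/(2) = -1/(2x)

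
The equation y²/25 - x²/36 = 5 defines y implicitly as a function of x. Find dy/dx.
Take d/dx of both sides. Since y is implicitly a function of x, the chain rule attaches a y' = dy/dx factor whenever we differentiate through y.

Set F(x, y) = (left side) − (right side), so the curve is F = 0. Differentiating each term of F:
  d/dx[-x^2/36] = -x/18
  d/dx[y^2/25] = 2y·y'/25
  d/dx[-5] = 0

Collecting, the y'-free part is the partial derivative in x and the y' coefficient is the partial derivative in y:
  ∂F/∂x = -x/18
  ∂F/∂y = 2y/25

so d/dx[F(x, y(x))] = ∂F/∂x + (∂F/∂y)·y' = 0. Rearranging,
  dy/dx = -(∂F/∂x)/(∂F/∂y) = -(-x/18)/(2y/25) = 25x/(36y)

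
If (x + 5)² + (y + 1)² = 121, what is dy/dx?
Differentiate both sides with respect to x, treating y as y(x). By the chain rule, any term containing y contributes a factor of y' = dy/dx when we differentiate it.

Move every term to one side and write the relation as F(x, y) = 0. Term by term,
  d/dx[(x + 5)^2] = 2x + 10
  d/dx[(y + 1)^2] = 2·y'(y + 1)
  d/dx[-121] = 0

The pieces without y' make up ∂F/∂x and the coefficient of y' is ∂F/∂y:
  ∂F/∂x = 2x + 10,
  ∂F/∂y = 2y + 2.

Since d/dx[F] = ∂F/∂x + (∂F/∂y)·y' = 0, solve for y':
  (∂F/∂y)·y' = -∂F/∂x
  dy/dx = -(∂F/∂x)/(∂F/∂y) = -(2x + 10)/(2y + 2) = (-x - 5)/(y + 1)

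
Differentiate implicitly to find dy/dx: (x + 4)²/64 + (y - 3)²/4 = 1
Differentiate the relation implicitly: treat y = y(x) and apply the chain rule, so every y-derivative picks up a y' = dy/dx factor.

With everything moved to the left-hand side, differentiate term by term:
  d/dx[(x + 4)^2/64] = x/32 + 1/8
  d/dx[(y - 3)^2/4] = y'(y - 3)/2
  d/dx[-1] = 0

Separating the contributions that come from x directly and those that come through y:
  without y':      x/32 + 1/8
  multiplying y':  y/2 - 3/2

so (x/32 + 1/8) + (y/2 - 3/2)·y' = 0, and therefore
  dy/dx = -(x/32 + 1/8)/(y/2 - 3/2)
        = -((x + 4)/32)/((y - 3)/2) = (-x - 4)/(16(y - 3))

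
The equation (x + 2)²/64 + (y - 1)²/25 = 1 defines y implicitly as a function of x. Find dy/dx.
Take d/dx of both sides. Since y is implicitly a function of x, the chain rule attaches a y' = dy/dx factor whenever we differentiate through y.

Set F(x, y) = (left side) − (right side), so the curve is F = 0. Differentiating each term of F:
  d/dx[(x + 2)^2/64] = x/32 + 1/16
  d/dx[(y - 1)^2/25] = 2·y'(y - 1)/25
  d/dx[-1] = 0

Collecting, the y'-free part is the partial derivative in x and the y' coefficient is the partial derivative in y:
  ∂F/∂x = x/32 + 1/16
  ∂F/∂y = 2y/25 - 2/25

so d/dx[F(x, y(x))] = ∂F/∂x + (∂F/∂y)·y' = 0. Rearranging,
  dy/dx = -(∂F/∂x)/(∂F/∂y) = -(x/32 + 1/16)/(2y/25 - 2/25)
        = -((x + 2)/32)/(2(y - 1)/25) = 25(-x - 2)/(64(y - 1))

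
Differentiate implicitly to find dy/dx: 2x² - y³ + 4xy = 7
Apply d/dx to both sides, remembering that y depends on x. Each occurrence of y therefore brings in a y' = dy/dx via the chain rule.

With F(x, y) equal to the left-hand side minus the right, differentiate F term by term:
  d/dx[2x^2] = 4x
  d/dx[4xy] = 4x·y' + 4y
  d/dx[-y^3] = -3y^2·y'
  d/dx[-7] = 0
Adding these up, d/dx[F] = 0 becomes
  (4x + 4y) + (4x - 3y^2)·y' = 0,
so isolating y',
  dy/dx = -(4x + 4y)/(4x - 3y^2) = 4(-x - y)/(4x - 3y^2)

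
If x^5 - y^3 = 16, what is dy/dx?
Apply d/dx to both sides, remembering that y depends on x. Each occurrence of y therefore brings in a y' = dy/dx via the chain rule.

With F(x, y) equal to the left-hand side minus the right, differentiate F term by term:
  d/dx[x^5] = 5x^4
  d/dx[-y^3] = -3y^2·y'
  d/dx[-16] = 0
Adding these up, d/dx[F] = 0 becomes
  (5x^4) + (-3y^2)·y' = 0,
so isolating y',
  dy/dx = -(5x^4)/(-3y^2) = 5x^4/(3y^2)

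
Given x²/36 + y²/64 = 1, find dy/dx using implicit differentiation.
Apply d/dx to both sides, remembering that y depends on x. Each occurrence of y therefore brings in a y' = dy/dx via the chain rule.

With F(x, y) equal to the left-hand side minus the right, differentiate F term by term:
  d/dx[x^2/36] = x/18
  d/dx[y^2/64] = y·y'/32
  d/dx[-1] = 0
Adding these up, d/dx[F] = 0 becomes
  (x/18) + (y/32)·y' = 0,
so isolating y',
  dy/dx = -(x/18)/(y/32) = -16x/(9y)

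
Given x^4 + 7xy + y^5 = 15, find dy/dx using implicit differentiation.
Apply d/dx to both sides, remembering that y depends on x. Each occurrence of y therefore brings in a y' = dy/dx via the chain rule.

With F(x, y) equal to the left-hand side minus the right, differentiate F term by term:
  d/dx[x^4] = 4x^3
  d/dx[7xy] = 7x·y' + 7y
  d/dx[y^5] = 5y^4·y'
  d/dx[-15] = 0
Adding these up, d/dx[F] = 0 becomes
  (4x^3 + 7y) + (7x + 5y^4)·y' = 0,
so isolating y',
  dy/dx = -(4x^3 + 7y)/(7x + 5y^4) = (-4x^3 - 7y)/(7x + 5y^4)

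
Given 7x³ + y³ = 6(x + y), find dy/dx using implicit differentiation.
Differentiate both sides with respect to x, treating y as y(x). By the chain rule, any term containing y contributes a factor of y' = dy/dx when we differentiate it.

Move every term to one side and write the relation as F(x, y) = 0. Term by term,
  d/dx[7x^3] = 21x^2
  d/dx[-6x] = -6
  d/dx[y^3] = 3y^2·y'
  d/dx[-6y] = -6·y'

The pieces without y' make up ∂F/∂x and the coefficient of y' is ∂F/∂y:
  ∂F/∂x = 21x^2 - 6,
  ∂F/∂y = 3y^2 - 6.

Since d/dx[F] = ∂F/∂x + (∂F/∂y)·y' = 0, solve for y':
  (∂F/∂y)·y' = -∂F/∂x
  dy/dx = -(∂F/∂x)/(∂F/∂y) = -(21x^2 - 6)/(3y^2 - 6) = (2 - 7x^2)/(y^2 - 2)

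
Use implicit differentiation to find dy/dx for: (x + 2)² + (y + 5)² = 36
Apply d/dx to both sides, remembering that y depends on x. Each occurrence of y therefore brings in a y' = dy/dx via the chain rule.

With F(x, y) equal to the left-hand side minus the right, differentiate F term by term:
  d/dx[(x + 2)^2] = 2x + 4
  d/dx[(y + 5)^2] = 2·y'(y + 5)
  d/dx[-36] = 0
Adding these up, d/dx[F] = 0 becomes
  (2x + 4) + (2y + 10)·y' = 0,
so isolating y',
  dy/dx = -(2x + 4)/(2y + 10) = (-x - 2)/(y + 5)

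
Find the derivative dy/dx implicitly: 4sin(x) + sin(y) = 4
Apply d/dx to both sides, remembering that y depends on x. Each occurrence of y therefore brings in a y' = dy/dx via the chain rule.

With F(x, y) equal to the left-hand side minus the right, differentiate F term by term:
  d/dx[4sin(x)] = 4cos(x)
  d/dx[sin(y)] = y'·cos(y)
  d/dx[-4] = 0
Adding these up, d/dx[F] = 0 becomes
  (4cos(x)) + (cos(y))·y' = 0,
so isolating y',
  dy/dx = -(4cos(x))/(cos(y)) = -4cos(x)/cos(y)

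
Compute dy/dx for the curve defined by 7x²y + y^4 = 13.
Apply d/dx to both sides, remembering that y depends on x. Each occurrence of y therefore brings in a y' = dy/dx via the chain rule.

With F(x, y) equal to the left-hand side minus the right, differentiate F term by term:
  d/dx[7x^2y] = 7x^2·y' + 14xy
  d/dx[y^4] = 4y^3·y'
  d/dx[-13] = 0
Adding these up, d/dx[F] = 0 becomes
  (14xy) + (7x^2 + 4y^3)·y' = 0,
so isolating y',
  dy/dx = -(14xy)/(7x^2 + 4y^3) = -14xy/(7x^2 + 4y^3)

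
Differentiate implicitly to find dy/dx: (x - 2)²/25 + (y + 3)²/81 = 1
Take d/dx of both sides. Since y is implicitly a function of x, the chain rule attaches a y' = dy/dx factor whenever we differentiate through y.

Set F(x, y) = (left side) − (right side), so the curve is F = 0. Differentiating each term of F:
  d/dx[(x - 2)^2/25] = 2x/25 - 4/25
  d/dx[(y + 3)^2/81] = 2·y'(y + 3)/81
  d/dx[-1] = 0

Collecting, the y'-free part is the partial derivative in x and the y' coefficient is the partial derivative in y:
  ∂F/∂x = 2x/25 - 4/25
  ∂F/∂y = 2y/81 + 2/27

so d/dx[F(x, y(x))] = ∂F/∂x + (∂F/∂y)·y' = 0. Rearranging,
  dy/dx = -(∂F/∂x)/(∂F/∂y) = -(2x/25 - 4/25)/(2y/81 + 2/27)
        = -(2(x - 2)/25)/(2(y + 3)/81) = 81(2 - x)/(25(y + 3))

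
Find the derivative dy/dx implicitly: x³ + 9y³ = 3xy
Apply d/dx to both sides, remembering that y depends on x. Each occurrence of y therefore brings in a y' = dy/dx via the chain rule.

With F(x, y) equal to the left-hand side minus the right, differentiate F term by term:
  d/dx[x^3] = 3x^2
  d/dx[-3xy] = -3x·y' - 3y
  d/dx[9y^3] = 27y^2·y'
Adding these up, d/dx[F] = 0 becomes
  (3x^2 - 3y) + (-3x + 27y^2)·y' = 0,
so isolating y',
  dy/dx = -(3x^2 - 3y)/(-3x + 27y^2) = (x^2 - y)/(x - 9y^2)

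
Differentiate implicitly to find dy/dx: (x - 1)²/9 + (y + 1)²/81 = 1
Differentiate the relation implicitly: treat y = y(x) and apply the chain rule, so every y-derivative picks up a y' = dy/dx factor.

With everything moved to the left-hand side, differentiate term by term:
  d/dx[(x - 1)^2/9] = 2x/9 - 2/9
  d/dx[(y + 1)^2/81] = 2·y'(y + 1)/81
  d/dx[-1] = 0

Separating the contributions that come from x directly and those that come through y:
  without y':      2x/9 - 2/9
  multiplying y':  2y/81 + 2/81

so (2x/9 - 2/9) + (2y/81 + 2/81)·y' = 0, and therefore
  dy/dx = -(2x/9 - 2/9)/(2y/81 + 2/81)
        = -(2(x - 1)/9)/(2(y + 1)/81) = 9(1 - x)/(y + 1)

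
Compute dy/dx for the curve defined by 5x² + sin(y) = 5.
Apply d/dx to both sides, remembering that y depends on x. Each occurrence of y therefore brings in a y' = dy/dx via the chain rule.

With F(x, y) equal to the left-hand side minus the right, differentiate F term by term:
  d/dx[5x^2] = 10x
  d/dx[sin(y)] = y'·cos(y)
  d/dx[-5] = 0
Adding these up, d/dx[F] = 0 becomes
  (10x) + (cos(y))·y' = 0,
so isolating y',
  dy/dx = -(10x)/(cos(y)) = -10x/cos(y)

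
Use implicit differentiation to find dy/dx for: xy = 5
Take d/dx of both sides. Since y is implicitly a function of x, the chain rule attaches a y' = dy/dx factor whenever we differentiate through y.

Set F(x, y) = (left side) − (right side), so the curve is F = 0. Differentiating each term of F:
  d/dx[xy] = x·y' + y
  d/dx[-5] = 0

Collecting, the y'-free part is the partial derivative in x and the y' coefficient is the partial derivative in y:
  ∂F/∂x = y
  ∂F/∂y = x

so d/dx[F(x, y(x))] = ∂F/∂x + (∂F/∂y)·y' = 0. Rearranging,
  dy/dx = -(∂F/∂x)/(∂F/∂y) = -(y)/(x) = -y/x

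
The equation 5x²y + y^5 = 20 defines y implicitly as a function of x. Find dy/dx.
Apply d/dx to both sides, remembering that y depends on x. Each occurrence of y therefore brings in a y' = dy/dx via the chain rule.

With F(x, y) equal to the left-hand side minus the right, differentiate F term by term:
  d/dx[5x^2y] = 5x^2·y' + 10xy
  d/dx[y^5] = 5y^4·y'
  d/dx[-20] = 0
Adding these up, d/dx[F] = 0 becomes
  (10xy) + (5x^2 + 5y^4)·y' = 0,
so isolating y',
  dy/dx = -(10xy)/(5x^2 + 5y^4) = -2xy/(x^2 + y^4)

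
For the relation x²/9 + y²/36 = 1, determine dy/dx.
Take d/dx of both sides. Since y is implicitly a function of x, the chain rule attaches a y' = dy/dx factor whenever we differentiate through y.

Set F(x, y) = (left side) − (right side), so the curve is F = 0. Differentiating each term of F:
  d/dx[x^2/9] = 2x/9
  d/dx[y^2/36] = y·y'/18
  d/dx[-1] = 0

Collecting, the y'-free part is the partial derivative in x and the y' coefficient is the partial derivative in y:
  ∂F/∂x = 2x/9
  ∂F/∂y = y/18

so d/dx[F(x, y(x))] = ∂F/∂x + (∂F/∂y)·y' = 0. Rearranging,
  dy/dx = -(∂F/∂x)/(∂F/∂y) = -(2x/9)/(y/18) = -4x/y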